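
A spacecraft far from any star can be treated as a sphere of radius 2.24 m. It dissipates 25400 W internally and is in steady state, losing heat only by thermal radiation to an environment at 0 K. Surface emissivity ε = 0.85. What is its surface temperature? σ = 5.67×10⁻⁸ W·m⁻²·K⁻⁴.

Steady state: internal power = radiated power, P = εσA T⁴.
Radiating area A = 4πr² = 63.05 m².
T⁴ = P/(εσA) = 25400/(0.85·5.67×10⁻⁸·63.05) = 8.358×10⁹ K⁴.
T = (8.358×10⁹)^(1/4).

T ≈ 302 K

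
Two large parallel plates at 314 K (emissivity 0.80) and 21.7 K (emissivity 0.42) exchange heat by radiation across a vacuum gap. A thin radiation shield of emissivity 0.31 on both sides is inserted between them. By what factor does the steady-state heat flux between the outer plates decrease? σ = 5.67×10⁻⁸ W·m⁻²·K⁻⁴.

factor ≈ 3.07

Without shield: q₀ = σΔ(T⁴)/(1/ε₁+1/ε₂−1) with denominator 2.631.
With shield the two gaps are in series; the resistances add: (1/ε₁+1/ε_s−1)+(1/ε_s+1/ε₂−1) = 3.476+4.607 = 8.083.
Heat-flux ratio q₀/q = 8.083/2.631.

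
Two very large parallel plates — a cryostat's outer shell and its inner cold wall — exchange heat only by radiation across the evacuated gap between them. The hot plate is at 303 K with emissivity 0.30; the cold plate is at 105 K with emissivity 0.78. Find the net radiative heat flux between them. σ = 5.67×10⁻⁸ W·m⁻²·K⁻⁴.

For two infinite grey parallel plates, q = σ(T₁⁴ − T₂⁴)/(1/ε₁ + 1/ε₂ − 1).
T₁⁴ − T₂⁴ = 8.429×10⁹ − 1.216×10⁸ = 8.307×10⁹ K⁴.
1/ε₁ + 1/ε₂ − 1 = 3.333 + 1.282 − 1 = 3.615.
q = 5.67×10⁻⁸ × 8.307×10⁹ / 3.615.

q ≈ 130 W/m²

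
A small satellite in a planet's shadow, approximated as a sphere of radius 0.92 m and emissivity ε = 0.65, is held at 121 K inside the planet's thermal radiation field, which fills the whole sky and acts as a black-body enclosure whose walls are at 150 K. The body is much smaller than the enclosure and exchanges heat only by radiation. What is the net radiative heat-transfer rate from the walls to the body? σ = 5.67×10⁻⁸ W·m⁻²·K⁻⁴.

For a small grey body in a large enclosure: P_net = εσA(T_body⁴ − T_wall⁴).
A = 4πr² = 10.64 m²; T_body⁴ − T_wall⁴ = 2.144×10⁸ − 5.062×10⁸ = -2.919×10⁸ K⁴.
|P_net| = 0.65·5.67×10⁻⁸·10.64·2.919×10⁸.

P_net ≈ 114 W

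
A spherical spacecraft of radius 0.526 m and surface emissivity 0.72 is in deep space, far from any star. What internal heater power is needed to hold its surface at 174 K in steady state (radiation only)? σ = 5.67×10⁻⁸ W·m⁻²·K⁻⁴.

P ≈ 130 W

P = εσ·4πr²·T⁴.
4πr² = 3.477 m²; T⁴ = 9.166×10⁸ K⁴.
P = 0.72·5.67×10⁻⁸·3.477·9.166×10⁸.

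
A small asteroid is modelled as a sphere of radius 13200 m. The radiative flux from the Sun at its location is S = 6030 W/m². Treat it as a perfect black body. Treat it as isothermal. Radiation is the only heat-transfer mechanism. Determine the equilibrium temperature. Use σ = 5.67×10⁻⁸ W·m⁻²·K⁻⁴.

At equilibrium, absorbed power = emitted power.
Absorbing cross-section = πr² = 5.474×10⁸ m²; emitting surface = 4πr² = 2.190×10⁹ m² (ratio 4).
S·A_cross = εσ·A_surf·T⁴  ⇒  T⁴ = S/(4σ).
T⁴ = 1.00·6030/(4·5.67×10⁻⁸) = 2.659×10¹⁰ K⁴.
T = (2.659×10¹⁰)^(1/4).

T ≈ 404 K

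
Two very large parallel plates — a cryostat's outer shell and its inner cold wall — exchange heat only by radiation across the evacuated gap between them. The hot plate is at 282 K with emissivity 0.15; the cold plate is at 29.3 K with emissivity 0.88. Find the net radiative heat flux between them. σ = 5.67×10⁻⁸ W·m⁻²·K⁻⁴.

For two infinite grey parallel plates, q = σ(T₁⁴ − T₂⁴)/(1/ε₁ + 1/ε₂ − 1).
T₁⁴ − T₂⁴ = 6.324×10⁹ − 7.370×10⁵ = 6.323×10⁹ K⁴.
1/ε₁ + 1/ε₂ − 1 = 6.667 + 1.136 − 1 = 6.803.
q = 5.67×10⁻⁸ × 6.323×10⁹ / 6.803.

q ≈ 52.7 W/m²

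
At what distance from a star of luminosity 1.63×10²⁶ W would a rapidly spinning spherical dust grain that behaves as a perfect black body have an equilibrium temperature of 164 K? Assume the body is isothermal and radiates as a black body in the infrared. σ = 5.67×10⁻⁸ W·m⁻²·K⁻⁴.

d ≈ 2.81×10¹¹ m

For an isothermal black-emitting sphere, (1−a)S·πr² = σ·4πr²·T⁴ ⇒ S = 4σT⁴/(1−a).
S = 4·5.67×10⁻⁸·(164)⁴/1.00 = 164.1 W/m².
Flux falls as S = L/(4πd²), so d = √(L/(4πS)) = √(1.63×10²⁶/(4π·164.1)).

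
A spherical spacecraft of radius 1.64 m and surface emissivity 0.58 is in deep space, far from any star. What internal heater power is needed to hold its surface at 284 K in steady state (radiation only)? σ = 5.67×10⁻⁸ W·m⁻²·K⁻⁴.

P = εσ·4πr²·T⁴.
4πr² = 33.80 m²; T⁴ = 6.505×10⁹ K⁴.
P = 0.58·5.67×10⁻⁸·33.80·6.505×10⁹.

P ≈ 7230 W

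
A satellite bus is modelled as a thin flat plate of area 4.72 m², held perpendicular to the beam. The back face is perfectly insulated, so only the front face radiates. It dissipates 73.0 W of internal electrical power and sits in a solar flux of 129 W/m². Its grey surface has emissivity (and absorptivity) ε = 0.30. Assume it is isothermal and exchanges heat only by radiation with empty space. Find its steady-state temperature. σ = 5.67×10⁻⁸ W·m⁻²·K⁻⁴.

T ≈ 238 K

At steady state, absorbed solar power + internal power = radiated power.
Absorbed: α·S·A_cross = 0.30·129·4.720 = 182.7 W (cross-section A).
Total input = 182.7 + 73.0 = 255.7 W.
Radiated: εσ·A_surf·T⁴ with A_surf = A = 4.720 m².
T⁴ = 255.7/(0.30·5.67×10⁻⁸·4.720) = 3.184×10⁹ K⁴.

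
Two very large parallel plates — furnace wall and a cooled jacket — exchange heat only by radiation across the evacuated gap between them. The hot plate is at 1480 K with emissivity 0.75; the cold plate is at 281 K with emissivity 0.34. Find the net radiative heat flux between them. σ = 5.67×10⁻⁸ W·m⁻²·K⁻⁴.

For two infinite grey parallel plates, q = σ(T₁⁴ − T₂⁴)/(1/ε₁ + 1/ε₂ − 1).
T₁⁴ − T₂⁴ = 4.798×10¹² − 6.235×10⁹ = 4.792×10¹² K⁴.
1/ε₁ + 1/ε₂ − 1 = 1.333 + 2.941 − 1 = 3.275.
q = 5.67×10⁻⁸ × 4.792×10¹² / 3.275.

q ≈ 83000 W/m²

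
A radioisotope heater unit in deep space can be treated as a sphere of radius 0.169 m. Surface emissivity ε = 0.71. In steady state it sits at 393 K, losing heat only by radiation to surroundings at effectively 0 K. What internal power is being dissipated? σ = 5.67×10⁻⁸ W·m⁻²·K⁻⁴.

P ≈ 345 W

Steady state: P = εσA T⁴.
A = 4πr² = 0.3589 m²; T⁴ = (393)⁴ = 2.385×10¹⁰ K⁴.
P = 0.71 × 5.67×10⁻⁸ × 0.3589 × 2.385×10¹⁰.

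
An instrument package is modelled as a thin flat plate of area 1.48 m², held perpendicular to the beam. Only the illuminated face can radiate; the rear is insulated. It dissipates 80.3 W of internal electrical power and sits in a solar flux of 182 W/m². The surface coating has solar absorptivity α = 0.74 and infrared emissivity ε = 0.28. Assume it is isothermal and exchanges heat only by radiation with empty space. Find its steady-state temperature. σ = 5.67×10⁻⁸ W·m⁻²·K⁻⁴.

T ≈ 330 K

At steady state, absorbed solar power + internal power = radiated power.
Absorbed: α·S·A_cross = 0.74·182·1.480 = 199.3 W (cross-section A).
Total input = 199.3 + 80.3 = 279.6 W.
Radiated: εσ·A_surf·T⁴ with A_surf = A = 1.480 m².
T⁴ = 279.6/(0.28·5.67×10⁻⁸·1.480) = 1.190×10¹⁰ K⁴.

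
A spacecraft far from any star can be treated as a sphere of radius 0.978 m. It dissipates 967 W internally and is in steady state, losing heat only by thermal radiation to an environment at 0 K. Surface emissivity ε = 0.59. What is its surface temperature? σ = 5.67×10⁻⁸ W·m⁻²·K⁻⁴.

Steady state: internal power = radiated power, P = εσA T⁴.
Radiating area A = 4πr² = 12.02 m².
T⁴ = P/(εσA) = 967/(0.59·5.67×10⁻⁸·12.02) = 2.405×10⁹ K⁴.
T = (2.405×10⁹)^(1/4).

T ≈ 221 K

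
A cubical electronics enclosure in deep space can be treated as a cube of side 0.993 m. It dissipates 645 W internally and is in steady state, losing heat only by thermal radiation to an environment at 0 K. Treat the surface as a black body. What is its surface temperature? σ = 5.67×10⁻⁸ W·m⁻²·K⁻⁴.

T ≈ 209 K

Steady state: internal power = radiated power, P = εσA T⁴.
Radiating area A = 6L² = 5.916 m².
T⁴ = P/(εσA) = 645/(1.0·5.67×10⁻⁸·5.916) = 1.923×10⁹ K⁴.
T = (1.923×10⁹)^(1/4).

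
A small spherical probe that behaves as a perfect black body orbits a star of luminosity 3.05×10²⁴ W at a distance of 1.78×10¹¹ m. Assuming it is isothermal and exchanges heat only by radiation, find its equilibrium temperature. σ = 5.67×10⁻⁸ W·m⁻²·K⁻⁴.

T ≈ 76.2 K

First find the stellar flux at distance d: S = L/(4πd²) = 3.05×10²⁴/(4π·(1.78×10¹¹)²) = 7.660 W/m².
For an isothermal sphere, absorbed (1−a)S·πr² = emitted σ·4πr²·T⁴, so T⁴ = (1−a)S/(4σ).
T⁴ = 1.00·7.660/(4·5.67×10⁻⁸) = 3.378×10⁷ K⁴.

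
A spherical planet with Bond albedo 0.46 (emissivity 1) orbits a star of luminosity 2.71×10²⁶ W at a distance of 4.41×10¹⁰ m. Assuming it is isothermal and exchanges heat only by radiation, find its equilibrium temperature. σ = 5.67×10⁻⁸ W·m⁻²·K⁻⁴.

T ≈ 403 K

First find the stellar flux at distance d: S = L/(4πd²) = 2.71×10²⁶/(4π·(4.41×10¹⁰)²) = 11090 W/m².
For an isothermal sphere, absorbed (1−a)S·πr² = emitted σ·4πr²·T⁴, so T⁴ = (1−a)S/(4σ).
T⁴ = 0.540·11090/(4·5.67×10⁻⁸) = 2.640×10¹⁰ K⁴.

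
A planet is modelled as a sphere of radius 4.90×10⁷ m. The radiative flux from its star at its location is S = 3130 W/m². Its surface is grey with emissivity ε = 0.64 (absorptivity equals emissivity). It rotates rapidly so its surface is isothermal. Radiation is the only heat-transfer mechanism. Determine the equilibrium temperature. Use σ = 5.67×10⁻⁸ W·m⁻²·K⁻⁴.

At equilibrium, absorbed power = emitted power.
Absorbing cross-section = πr² = 7.543×10¹⁵ m²; emitting surface = 4πr² = 3.017×10¹⁶ m² (ratio 4).
εS·A_cross = εσ·A_surf·T⁴  ⇒  T⁴ = S/(4σ)   (ε cancels).
T⁴ = 3130/(4·5.67×10⁻⁸) = 1.380×10¹⁰ K⁴.
T = (1.380×10¹⁰)^(1/4).

T ≈ 343 K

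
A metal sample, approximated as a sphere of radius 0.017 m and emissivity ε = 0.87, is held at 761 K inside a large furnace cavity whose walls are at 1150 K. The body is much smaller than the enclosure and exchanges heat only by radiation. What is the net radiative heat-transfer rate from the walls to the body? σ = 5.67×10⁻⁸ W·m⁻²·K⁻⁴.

P_net ≈ 253 W

For a small grey body in a large enclosure: P_net = εσA(T_body⁴ − T_wall⁴).
A = 4πr² = 0.003632 m²; T_body⁴ − T_wall⁴ = 3.354×10¹¹ − 1.749×10¹² = -1.414×10¹² K⁴.
|P_net| = 0.87·5.67×10⁻⁸·0.003632·1.414×10¹².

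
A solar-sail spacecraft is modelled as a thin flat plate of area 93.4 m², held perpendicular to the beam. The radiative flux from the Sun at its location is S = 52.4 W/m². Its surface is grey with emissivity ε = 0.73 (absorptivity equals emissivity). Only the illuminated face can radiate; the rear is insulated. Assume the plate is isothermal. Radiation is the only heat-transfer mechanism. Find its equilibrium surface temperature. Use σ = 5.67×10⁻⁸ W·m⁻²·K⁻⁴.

At equilibrium, absorbed power = emitted power.
Absorbing cross-section = A = 93.40 m²; emitting surface = A = 93.40 m² (ratio 1).
εS·A_cross = εσ·A_surf·T⁴  ⇒  T⁴ = S/(1σ)   (ε cancels).
T⁴ = 52.4/(1·5.67×10⁻⁸) = 9.242×10⁸ K⁴.
T = (9.242×10⁸)^(1/4).

T ≈ 174 K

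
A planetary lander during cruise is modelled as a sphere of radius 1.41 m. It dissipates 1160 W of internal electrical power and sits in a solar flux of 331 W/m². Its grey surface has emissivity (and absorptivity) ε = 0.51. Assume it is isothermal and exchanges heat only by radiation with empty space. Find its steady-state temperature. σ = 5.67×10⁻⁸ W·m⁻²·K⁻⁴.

At steady state, absorbed solar power + internal power = radiated power.
Absorbed: α·S·A_cross = 0.51·331·6.246 = 1054 W (cross-section πr²).
Total input = 1054 + 1160 = 2214 W.
Radiated: εσ·A_surf·T⁴ with A_surf = 4πr² = 24.98 m².
T⁴ = 2214/(0.51·5.67×10⁻⁸·24.98) = 3.065×10⁹ K⁴.

T ≈ 235 K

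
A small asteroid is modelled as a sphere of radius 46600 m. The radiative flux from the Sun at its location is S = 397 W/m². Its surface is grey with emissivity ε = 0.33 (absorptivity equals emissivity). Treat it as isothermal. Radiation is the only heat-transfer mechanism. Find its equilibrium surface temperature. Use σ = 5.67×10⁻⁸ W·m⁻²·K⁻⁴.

At equilibrium, absorbed power = emitted power.
Absorbing cross-section = πr² = 6.822×10⁹ m²; emitting surface = 4πr² = 2.729×10¹⁰ m² (ratio 4).
εS·A_cross = εσ·A_surf·T⁴  ⇒  T⁴ = S/(4σ)   (ε cancels).
T⁴ = 397/(4·5.67×10⁻⁸) = 1.750×10⁹ K⁴.
T = (1.750×10⁹)^(1/4).

T ≈ 205 K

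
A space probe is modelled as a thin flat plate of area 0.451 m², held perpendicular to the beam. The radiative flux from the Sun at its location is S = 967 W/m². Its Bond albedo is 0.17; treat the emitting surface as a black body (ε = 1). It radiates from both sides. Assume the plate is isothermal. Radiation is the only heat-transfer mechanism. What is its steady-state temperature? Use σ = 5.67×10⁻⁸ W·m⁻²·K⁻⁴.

At equilibrium, absorbed power = emitted power.
Absorbing cross-section = A = 0.4510 m²; emitting surface = 2A = 0.9020 m² (ratio 2).
(1−a)S·A_cross = εσ·A_surf·T⁴  ⇒  T⁴ = (1−a)S/(2σ).
T⁴ = 0.830·967/(2·5.67×10⁻⁸) = 7.078×10⁹ K⁴.
T = (7.078×10⁹)^(1/4).

T ≈ 290 K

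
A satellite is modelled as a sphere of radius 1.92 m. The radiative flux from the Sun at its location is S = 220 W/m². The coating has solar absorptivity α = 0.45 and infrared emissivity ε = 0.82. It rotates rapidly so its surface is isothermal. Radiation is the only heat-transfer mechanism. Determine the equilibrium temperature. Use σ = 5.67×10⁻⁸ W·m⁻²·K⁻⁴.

At equilibrium, absorbed power = emitted power.
Absorbing cross-section = πr² = 11.58 m²; emitting surface = 4πr² = 46.32 m² (ratio 4).
αS·A_cross = εσ·A_surf·T⁴  ⇒  T⁴ = αS/(ε·4σ).
T⁴ = 0.450·220/(0.82·4·5.67×10⁻⁸) = 5.323×10⁸ K⁴.
T = (5.323×10⁸)^(1/4).

T ≈ 152 K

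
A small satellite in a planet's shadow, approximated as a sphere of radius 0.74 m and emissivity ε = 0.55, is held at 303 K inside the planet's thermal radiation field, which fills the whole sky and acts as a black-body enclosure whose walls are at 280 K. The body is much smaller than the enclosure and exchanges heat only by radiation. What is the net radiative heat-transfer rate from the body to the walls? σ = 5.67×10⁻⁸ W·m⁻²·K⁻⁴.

For a small grey body in a large enclosure: P_net = εσA(T_body⁴ − T_wall⁴).
A = 4πr² = 6.881 m²; T_body⁴ − T_wall⁴ = 8.429×10⁹ − 6.147×10⁹ = 2.282×10⁹ K⁴.
|P_net| = 0.55·5.67×10⁻⁸·6.881·2.282×10⁹.

P_net ≈ 490 W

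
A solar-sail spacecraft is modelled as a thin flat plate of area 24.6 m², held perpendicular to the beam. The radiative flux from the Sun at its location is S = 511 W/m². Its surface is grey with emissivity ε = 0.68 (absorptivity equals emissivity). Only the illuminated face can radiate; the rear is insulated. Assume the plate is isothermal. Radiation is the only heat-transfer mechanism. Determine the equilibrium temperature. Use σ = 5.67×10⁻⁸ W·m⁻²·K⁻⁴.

At equilibrium, absorbed power = emitted power.
Absorbing cross-section = A = 24.60 m²; emitting surface = A = 24.60 m² (ratio 1).
εS·A_cross = εσ·A_surf·T⁴  ⇒  T⁴ = S/(1σ)   (ε cancels).
T⁴ = 511/(1·5.67×10⁻⁸) = 9.012×10⁹ K⁴.
T = (9.012×10⁹)^(1/4).

T ≈ 308 K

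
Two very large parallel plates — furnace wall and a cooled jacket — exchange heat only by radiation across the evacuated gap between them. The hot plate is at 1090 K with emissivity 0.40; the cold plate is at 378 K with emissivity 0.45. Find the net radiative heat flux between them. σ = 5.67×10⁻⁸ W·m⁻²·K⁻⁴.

For two infinite grey parallel plates, q = σ(T₁⁴ − T₂⁴)/(1/ε₁ + 1/ε₂ − 1).
T₁⁴ − T₂⁴ = 1.412×10¹² − 2.042×10¹⁰ = 1.391×10¹² K⁴.
1/ε₁ + 1/ε₂ − 1 = 2.500 + 2.222 − 1 = 3.722.
q = 5.67×10⁻⁸ × 1.391×10¹² / 3.722.

q ≈ 21200 W/m²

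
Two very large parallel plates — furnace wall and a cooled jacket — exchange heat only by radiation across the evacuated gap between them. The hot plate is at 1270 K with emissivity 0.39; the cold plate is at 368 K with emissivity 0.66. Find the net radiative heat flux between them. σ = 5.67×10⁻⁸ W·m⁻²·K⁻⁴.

q ≈ 47600 W/m²

For two infinite grey parallel plates, q = σ(T₁⁴ − T₂⁴)/(1/ε₁ + 1/ε₂ − 1).
T₁⁴ − T₂⁴ = 2.601×10¹² − 1.834×10¹⁰ = 2.583×10¹² K⁴.
1/ε₁ + 1/ε₂ − 1 = 2.564 + 1.515 − 1 = 3.079.
q = 5.67×10⁻⁸ × 2.583×10¹² / 3.079.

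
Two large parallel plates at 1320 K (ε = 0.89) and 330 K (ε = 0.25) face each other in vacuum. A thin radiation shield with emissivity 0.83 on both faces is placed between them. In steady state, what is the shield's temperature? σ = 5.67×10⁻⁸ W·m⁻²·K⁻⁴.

T_s ≈ 1230 K

In steady state the net flux on the hot side equals that on the cold side.
σ(T₁⁴−T_s⁴)/D₁ = σ(T_s⁴−T₂⁴)/D₂, with D₁ = 1/ε₁+1/ε_s−1 = 1.328, D₂ = 1/ε_s+1/ε₂−1 = 4.205.
Solve for T_s⁴: T_s⁴ = (D₂·T₁⁴ + D₁·T₂⁴)/(D₁+D₂) = 2.310×10¹² K⁴.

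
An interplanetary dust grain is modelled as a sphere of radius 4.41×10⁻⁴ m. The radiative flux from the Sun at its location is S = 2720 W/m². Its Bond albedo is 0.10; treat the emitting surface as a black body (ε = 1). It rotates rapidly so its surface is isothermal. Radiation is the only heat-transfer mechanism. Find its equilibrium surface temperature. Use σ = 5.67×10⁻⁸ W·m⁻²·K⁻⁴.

T ≈ 322 K

At equilibrium, absorbed power = emitted power.
Absorbing cross-section = πr² = 6.110×10⁻⁷ m²; emitting surface = 4πr² = 2.444×10⁻⁶ m² (ratio 4).
(1−a)S·A_cross = εσ·A_surf·T⁴  ⇒  T⁴ = (1−a)S/(4σ).
T⁴ = 0.900·2720/(4·5.67×10⁻⁸) = 1.079×10¹⁰ K⁴.
T = (1.079×10¹⁰)^(1/4).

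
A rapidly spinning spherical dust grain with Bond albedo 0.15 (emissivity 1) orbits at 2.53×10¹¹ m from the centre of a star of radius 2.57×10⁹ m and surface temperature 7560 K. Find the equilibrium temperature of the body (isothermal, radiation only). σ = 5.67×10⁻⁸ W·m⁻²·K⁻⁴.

The star's surface emits σT_*⁴; at distance d the flux is S = σT_*⁴(R_*/d)².
S = 5.67×10⁻⁸·(7560)⁴·(2.57×10⁹/2.53×10¹¹)² = 19110 W/m².
For an isothermal sphere T⁴ = (1−a)S/(4σ) = 7.163×10¹⁰ K⁴.

T ≈ 517 K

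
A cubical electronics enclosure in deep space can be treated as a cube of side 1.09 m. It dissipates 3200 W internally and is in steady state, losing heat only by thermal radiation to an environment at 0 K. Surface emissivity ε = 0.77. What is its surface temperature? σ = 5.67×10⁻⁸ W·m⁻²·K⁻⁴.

T ≈ 318 K

Steady state: internal power = radiated power, P = εσA T⁴.
Radiating area A = 6L² = 7.129 m².
T⁴ = P/(εσA) = 3200/(0.77·5.67×10⁻⁸·7.129) = 1.028×10¹⁰ K⁴.
T = (1.028×10¹⁰)^(1/4).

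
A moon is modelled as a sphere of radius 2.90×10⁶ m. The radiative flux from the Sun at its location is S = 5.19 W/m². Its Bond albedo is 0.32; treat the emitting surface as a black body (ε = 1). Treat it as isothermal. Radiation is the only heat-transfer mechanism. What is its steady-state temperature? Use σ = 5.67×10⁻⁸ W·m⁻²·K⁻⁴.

T ≈ 62.8 K

At equilibrium, absorbed power = emitted power.
Absorbing cross-section = πr² = 2.642×10¹³ m²; emitting surface = 4πr² = 1.057×10¹⁴ m² (ratio 4).
(1−a)S·A_cross = εσ·A_surf·T⁴  ⇒  T⁴ = (1−a)S/(4σ).
T⁴ = 0.680·5.19/(4·5.67×10⁻⁸) = 1.556×10⁷ K⁴.
T = (1.556×10⁷)^(1/4).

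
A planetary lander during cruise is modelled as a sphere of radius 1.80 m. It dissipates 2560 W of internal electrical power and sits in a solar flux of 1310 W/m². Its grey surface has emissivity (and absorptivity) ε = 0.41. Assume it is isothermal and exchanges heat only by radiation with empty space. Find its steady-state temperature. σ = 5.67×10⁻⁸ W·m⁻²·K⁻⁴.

At steady state, absorbed solar power + internal power = radiated power.
Absorbed: α·S·A_cross = 0.41·1310·10.18 = 5467 W (cross-section πr²).
Total input = 5467 + 2560 = 8027 W.
Radiated: εσ·A_surf·T⁴ with A_surf = 4πr² = 40.72 m².
T⁴ = 8027/(0.41·5.67×10⁻⁸·40.72) = 8.481×10⁹ K⁴.

T ≈ 303 K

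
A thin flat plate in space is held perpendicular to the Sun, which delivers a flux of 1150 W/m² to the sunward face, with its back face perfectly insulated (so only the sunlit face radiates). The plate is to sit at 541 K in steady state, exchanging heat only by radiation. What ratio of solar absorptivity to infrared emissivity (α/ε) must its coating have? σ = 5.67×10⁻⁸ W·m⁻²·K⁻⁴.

α/ε ≈ 4.22

Balance: αS·A = εσ·1A·T⁴ ⇒ α/ε = σT⁴/S.
α/ε = 5.67×10⁻⁸·(541)⁴/1150 = 5.67×10⁻⁸·8.566×10¹⁰/1150.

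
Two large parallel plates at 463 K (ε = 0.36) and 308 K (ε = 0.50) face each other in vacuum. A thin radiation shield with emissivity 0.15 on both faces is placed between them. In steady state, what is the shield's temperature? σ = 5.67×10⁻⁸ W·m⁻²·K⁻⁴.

T_s ≈ 404 K

In steady state the net flux on the hot side equals that on the cold side.
σ(T₁⁴−T_s⁴)/D₁ = σ(T_s⁴−T₂⁴)/D₂, with D₁ = 1/ε₁+1/ε_s−1 = 8.444, D₂ = 1/ε_s+1/ε₂−1 = 7.667.
Solve for T_s⁴: T_s⁴ = (D₂·T₁⁴ + D₁·T₂⁴)/(D₁+D₂) = 2.658×10¹⁰ K⁴.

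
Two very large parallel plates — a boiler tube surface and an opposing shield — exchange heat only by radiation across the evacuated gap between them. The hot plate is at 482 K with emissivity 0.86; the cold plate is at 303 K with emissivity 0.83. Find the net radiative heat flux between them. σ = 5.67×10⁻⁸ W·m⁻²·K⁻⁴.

q ≈ 1890 W/m²

For two infinite grey parallel plates, q = σ(T₁⁴ − T₂⁴)/(1/ε₁ + 1/ε₂ − 1).
T₁⁴ − T₂⁴ = 5.397×10¹⁰ − 8.429×10⁹ = 4.555×10¹⁰ K⁴.
1/ε₁ + 1/ε₂ − 1 = 1.163 + 1.205 − 1 = 1.368.
q = 5.67×10⁻⁸ × 4.555×10¹⁰ / 1.368.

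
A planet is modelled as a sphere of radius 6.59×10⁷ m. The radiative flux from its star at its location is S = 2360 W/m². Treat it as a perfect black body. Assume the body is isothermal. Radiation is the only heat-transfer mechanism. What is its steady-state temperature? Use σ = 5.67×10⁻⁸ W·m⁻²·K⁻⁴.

At equilibrium, absorbed power = emitted power.
Absorbing cross-section = πr² = 1.364×10¹⁶ m²; emitting surface = 4πr² = 5.457×10¹⁶ m² (ratio 4).
S·A_cross = εσ·A_surf·T⁴  ⇒  T⁴ = S/(4σ).
T⁴ = 1.00·2360/(4·5.67×10⁻⁸) = 1.041×10¹⁰ K⁴.
T = (1.041×10¹⁰)^(1/4).

T ≈ 319 K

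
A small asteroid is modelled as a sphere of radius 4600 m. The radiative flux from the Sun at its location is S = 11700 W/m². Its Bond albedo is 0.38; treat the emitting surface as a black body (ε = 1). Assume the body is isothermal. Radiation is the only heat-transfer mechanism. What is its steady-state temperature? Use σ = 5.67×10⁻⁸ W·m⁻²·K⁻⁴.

T ≈ 423 K

At equilibrium, absorbed power = emitted power.
Absorbing cross-section = πr² = 6.648×10⁷ m²; emitting surface = 4πr² = 2.659×10⁸ m² (ratio 4).
(1−a)S·A_cross = εσ·A_surf·T⁴  ⇒  T⁴ = (1−a)S/(4σ).
T⁴ = 0.620·11700/(4·5.67×10⁻⁸) = 3.198×10¹⁰ K⁴.
T = (3.198×10¹⁰)^(1/4).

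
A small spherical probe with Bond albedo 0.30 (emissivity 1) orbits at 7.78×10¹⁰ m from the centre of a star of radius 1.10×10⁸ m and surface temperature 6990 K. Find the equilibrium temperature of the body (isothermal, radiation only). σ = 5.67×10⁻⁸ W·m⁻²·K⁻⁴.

T ≈ 170 K

The star's surface emits σT_*⁴; at distance d the flux is S = σT_*⁴(R_*/d)².
S = 5.67×10⁻⁸·(6990)⁴·(1.10×10⁸/7.78×10¹⁰)² = 270.6 W/m².
For an isothermal sphere T⁴ = (1−a)S/(4σ) = 8.352×10⁸ K⁴.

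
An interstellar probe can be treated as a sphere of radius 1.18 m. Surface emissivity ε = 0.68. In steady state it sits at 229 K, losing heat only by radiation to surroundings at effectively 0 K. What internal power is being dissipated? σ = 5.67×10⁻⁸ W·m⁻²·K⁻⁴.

P ≈ 1860 W

Steady state: P = εσA T⁴.
A = 4πr² = 17.50 m²; T⁴ = (229)⁴ = 2.750×10⁹ K⁴.
P = 0.68 × 5.67×10⁻⁸ × 17.50 × 2.750×10⁹.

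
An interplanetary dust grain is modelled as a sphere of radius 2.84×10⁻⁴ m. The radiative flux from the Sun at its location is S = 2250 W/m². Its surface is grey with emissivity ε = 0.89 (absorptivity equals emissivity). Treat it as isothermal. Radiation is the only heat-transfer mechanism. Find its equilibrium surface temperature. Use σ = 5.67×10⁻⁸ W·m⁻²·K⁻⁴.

At equilibrium, absorbed power = emitted power.
Absorbing cross-section = πr² = 2.534×10⁻⁷ m²; emitting surface = 4πr² = 1.014×10⁻⁶ m² (ratio 4).
εS·A_cross = εσ·A_surf·T⁴  ⇒  T⁴ = S/(4σ)   (ε cancels).
T⁴ = 2250/(4·5.67×10⁻⁸) = 9.921×10⁹ K⁴.
T = (9.921×10⁹)^(1/4).

T ≈ 316 K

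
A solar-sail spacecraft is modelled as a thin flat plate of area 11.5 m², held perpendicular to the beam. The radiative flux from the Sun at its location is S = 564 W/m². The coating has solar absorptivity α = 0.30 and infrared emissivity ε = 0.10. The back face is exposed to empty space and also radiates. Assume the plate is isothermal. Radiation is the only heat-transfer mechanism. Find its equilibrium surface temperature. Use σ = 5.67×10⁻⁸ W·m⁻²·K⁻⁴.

T ≈ 349 K

At equilibrium, absorbed power = emitted power.
Absorbing cross-section = A = 11.50 m²; emitting surface = 2A = 23.00 m² (ratio 2).
αS·A_cross = εσ·A_surf·T⁴  ⇒  T⁴ = αS/(ε·2σ).
T⁴ = 0.300·564/(0.10·2·5.67×10⁻⁸) = 1.492×10¹⁰ K⁴.
T = (1.492×10¹⁰)^(1/4).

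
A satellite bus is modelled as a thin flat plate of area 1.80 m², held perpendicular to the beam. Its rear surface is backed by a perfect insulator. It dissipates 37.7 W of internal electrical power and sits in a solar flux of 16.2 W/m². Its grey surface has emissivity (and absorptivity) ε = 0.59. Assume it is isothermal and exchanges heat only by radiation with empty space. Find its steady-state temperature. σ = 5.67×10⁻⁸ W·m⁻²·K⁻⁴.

T ≈ 174 K

At steady state, absorbed solar power + internal power = radiated power.
Absorbed: α·S·A_cross = 0.59·16.2·1.800 = 17.20 W (cross-section A).
Total input = 17.20 + 37.7 = 54.90 W.
Radiated: εσ·A_surf·T⁴ with A_surf = A = 1.800 m².
T⁴ = 54.90/(0.59·5.67×10⁻⁸·1.800) = 9.118×10⁸ K⁴.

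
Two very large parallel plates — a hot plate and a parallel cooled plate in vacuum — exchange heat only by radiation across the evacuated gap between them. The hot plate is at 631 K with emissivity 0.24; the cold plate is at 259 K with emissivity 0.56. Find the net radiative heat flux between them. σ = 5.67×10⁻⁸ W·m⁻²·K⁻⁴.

For two infinite grey parallel plates, q = σ(T₁⁴ − T₂⁴)/(1/ε₁ + 1/ε₂ − 1).
T₁⁴ − T₂⁴ = 1.585×10¹¹ − 4.500×10⁹ = 1.540×10¹¹ K⁴.
1/ε₁ + 1/ε₂ − 1 = 4.167 + 1.786 − 1 = 4.952.
q = 5.67×10⁻⁸ × 1.540×10¹¹ / 4.952.

q ≈ 1760 W/m²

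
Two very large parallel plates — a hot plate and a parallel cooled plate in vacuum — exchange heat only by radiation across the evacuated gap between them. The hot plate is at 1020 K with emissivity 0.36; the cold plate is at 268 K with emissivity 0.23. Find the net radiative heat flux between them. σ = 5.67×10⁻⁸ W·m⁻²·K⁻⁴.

q ≈ 9970 W/m²

For two infinite grey parallel plates, q = σ(T₁⁴ − T₂⁴)/(1/ε₁ + 1/ε₂ − 1).
T₁⁴ − T₂⁴ = 1.082×10¹² − 5.159×10⁹ = 1.077×10¹² K⁴.
1/ε₁ + 1/ε₂ − 1 = 2.778 + 4.348 − 1 = 6.126.
q = 5.67×10⁻⁸ × 1.077×10¹² / 6.126.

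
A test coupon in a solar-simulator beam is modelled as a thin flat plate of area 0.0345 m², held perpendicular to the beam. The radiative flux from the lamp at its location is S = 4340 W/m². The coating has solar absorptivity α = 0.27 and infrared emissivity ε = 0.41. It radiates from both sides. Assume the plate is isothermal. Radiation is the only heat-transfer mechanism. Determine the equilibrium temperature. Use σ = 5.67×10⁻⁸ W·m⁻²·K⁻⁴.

At equilibrium, absorbed power = emitted power.
Absorbing cross-section = A = 0.03450 m²; emitting surface = 2A = 0.06900 m² (ratio 2).
αS·A_cross = εσ·A_surf·T⁴  ⇒  T⁴ = αS/(ε·2σ).
T⁴ = 0.270·4340/(0.41·2·5.67×10⁻⁸) = 2.520×10¹⁰ K⁴.
T = (2.520×10¹⁰)^(1/4).

T ≈ 398 K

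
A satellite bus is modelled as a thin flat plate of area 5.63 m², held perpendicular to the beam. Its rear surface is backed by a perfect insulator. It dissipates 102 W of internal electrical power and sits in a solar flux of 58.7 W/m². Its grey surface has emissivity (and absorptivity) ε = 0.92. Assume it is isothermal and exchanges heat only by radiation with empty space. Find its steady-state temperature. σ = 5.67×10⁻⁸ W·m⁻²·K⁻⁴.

T ≈ 193 K

At steady state, absorbed solar power + internal power = radiated power.
Absorbed: α·S·A_cross = 0.92·58.7·5.630 = 304.0 W (cross-section A).
Total input = 304.0 + 102 = 406.0 W.
Radiated: εσ·A_surf·T⁴ with A_surf = A = 5.630 m².
T⁴ = 406.0/(0.92·5.67×10⁻⁸·5.630) = 1.383×10⁹ K⁴.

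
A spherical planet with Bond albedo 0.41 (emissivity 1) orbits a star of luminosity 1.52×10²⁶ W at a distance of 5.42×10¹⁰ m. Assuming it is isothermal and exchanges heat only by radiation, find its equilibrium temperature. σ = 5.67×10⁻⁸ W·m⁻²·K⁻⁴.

T ≈ 322 K

First find the stellar flux at distance d: S = L/(4πd²) = 1.52×10²⁶/(4π·(5.42×10¹⁰)²) = 4118 W/m².
For an isothermal sphere, absorbed (1−a)S·πr² = emitted σ·4πr²·T⁴, so T⁴ = (1−a)S/(4σ).
T⁴ = 0.590·4118/(4·5.67×10⁻⁸) = 1.071×10¹⁰ K⁴.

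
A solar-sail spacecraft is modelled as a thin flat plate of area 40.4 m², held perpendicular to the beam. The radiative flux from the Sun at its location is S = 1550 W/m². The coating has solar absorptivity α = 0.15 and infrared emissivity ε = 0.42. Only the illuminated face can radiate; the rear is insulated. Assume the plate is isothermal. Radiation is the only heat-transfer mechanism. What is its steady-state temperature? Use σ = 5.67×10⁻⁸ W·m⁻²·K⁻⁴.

At equilibrium, absorbed power = emitted power.
Absorbing cross-section = A = 40.40 m²; emitting surface = A = 40.40 m² (ratio 1).
αS·A_cross = εσ·A_surf·T⁴  ⇒  T⁴ = αS/(ε·1σ).
T⁴ = 0.150·1550/(0.42·1·5.67×10⁻⁸) = 9.763×10⁹ K⁴.
T = (9.763×10⁹)^(1/4).

T ≈ 314 K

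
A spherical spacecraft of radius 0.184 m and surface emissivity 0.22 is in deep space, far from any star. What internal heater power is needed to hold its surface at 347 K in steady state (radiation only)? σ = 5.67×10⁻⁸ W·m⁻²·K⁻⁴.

P = εσ·4πr²·T⁴.
4πr² = 0.4254 m²; T⁴ = 1.450×10¹⁰ K⁴.
P = 0.22·5.67×10⁻⁸·0.4254·1.450×10¹⁰.

P ≈ 76.9 W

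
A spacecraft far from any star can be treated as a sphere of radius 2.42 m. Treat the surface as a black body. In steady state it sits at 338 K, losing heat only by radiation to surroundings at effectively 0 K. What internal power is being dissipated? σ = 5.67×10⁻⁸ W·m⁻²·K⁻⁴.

P ≈ 54500 W

Steady state: P = εσA T⁴.
A = 4πr² = 73.59 m²; T⁴ = (338)⁴ = 1.305×10¹⁰ K⁴.
P = 1.0 × 5.67×10⁻⁸ × 73.59 × 1.305×10¹⁰.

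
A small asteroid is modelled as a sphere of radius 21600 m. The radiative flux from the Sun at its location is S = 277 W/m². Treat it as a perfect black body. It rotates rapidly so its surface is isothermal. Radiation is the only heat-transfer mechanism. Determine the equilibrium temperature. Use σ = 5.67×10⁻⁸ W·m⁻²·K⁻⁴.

T ≈ 187 K

At equilibrium, absorbed power = emitted power.
Absorbing cross-section = πr² = 1.466×10⁹ m²; emitting surface = 4πr² = 5.863×10⁹ m² (ratio 4).
S·A_cross = εσ·A_surf·T⁴  ⇒  T⁴ = S/(4σ).
T⁴ = 1.00·277/(4·5.67×10⁻⁸) = 1.221×10⁹ K⁴.
T = (1.221×10⁹)^(1/4).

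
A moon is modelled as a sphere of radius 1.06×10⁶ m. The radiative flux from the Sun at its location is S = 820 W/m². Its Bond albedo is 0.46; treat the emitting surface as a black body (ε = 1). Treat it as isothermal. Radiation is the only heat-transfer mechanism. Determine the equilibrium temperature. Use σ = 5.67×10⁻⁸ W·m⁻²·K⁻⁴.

At equilibrium, absorbed power = emitted power.
Absorbing cross-section = πr² = 3.530×10¹² m²; emitting surface = 4πr² = 1.412×10¹³ m² (ratio 4).
(1−a)S·A_cross = εσ·A_surf·T⁴  ⇒  T⁴ = (1−a)S/(4σ).
T⁴ = 0.540·820/(4·5.67×10⁻⁸) = 1.952×10⁹ K⁴.
T = (1.952×10⁹)^(1/4).

T ≈ 210 K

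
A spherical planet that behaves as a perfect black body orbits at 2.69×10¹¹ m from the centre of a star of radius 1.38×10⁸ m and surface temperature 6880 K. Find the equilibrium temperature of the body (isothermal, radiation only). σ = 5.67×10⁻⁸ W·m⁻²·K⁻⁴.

The star's surface emits σT_*⁴; at distance d the flux is S = σT_*⁴(R_*/d)².
S = 5.67×10⁻⁸·(6880)⁴·(1.38×10⁸/2.69×10¹¹)² = 33.43 W/m².
For an isothermal sphere T⁴ = (1−a)S/(4σ) = 1.474×10⁸ K⁴.

T ≈ 110 K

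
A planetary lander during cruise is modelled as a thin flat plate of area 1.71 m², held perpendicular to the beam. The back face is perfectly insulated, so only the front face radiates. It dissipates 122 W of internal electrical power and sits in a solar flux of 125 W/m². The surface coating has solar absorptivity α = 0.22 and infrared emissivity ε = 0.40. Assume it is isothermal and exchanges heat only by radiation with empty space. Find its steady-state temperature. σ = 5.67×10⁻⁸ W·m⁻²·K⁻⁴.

At steady state, absorbed solar power + internal power = radiated power.
Absorbed: α·S·A_cross = 0.22·125·1.710 = 47.02 W (cross-section A).
Total input = 47.02 + 122 = 169.0 W.
Radiated: εσ·A_surf·T⁴ with A_surf = A = 1.710 m².
T⁴ = 169.0/(0.40·5.67×10⁻⁸·1.710) = 4.358×10⁹ K⁴.

T ≈ 257 K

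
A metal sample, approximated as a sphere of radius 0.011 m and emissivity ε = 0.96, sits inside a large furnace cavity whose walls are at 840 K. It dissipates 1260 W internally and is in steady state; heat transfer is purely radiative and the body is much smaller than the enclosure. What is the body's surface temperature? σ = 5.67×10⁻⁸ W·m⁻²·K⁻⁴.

For a small grey body in a large enclosure, net radiated power = εσA(T⁴ − T_w⁴).
Steady state: P = εσA(T⁴ − T_w⁴) with A = 4πr² = 0.001521 m².
T⁴ = P/(εσA) + T_w⁴ = 1260/(0.96·5.67×10⁻⁸·0.001521) + (840)⁴
    = 1.522×10¹³ + 4.979×10¹¹ = 1.572×10¹³ K⁴.

T ≈ 1990 K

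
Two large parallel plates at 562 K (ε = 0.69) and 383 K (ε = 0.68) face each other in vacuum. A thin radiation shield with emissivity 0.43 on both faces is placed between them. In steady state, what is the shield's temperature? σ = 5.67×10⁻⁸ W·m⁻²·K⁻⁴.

T_s ≈ 497 K

In steady state the net flux on the hot side equals that on the cold side.
σ(T₁⁴−T_s⁴)/D₁ = σ(T_s⁴−T₂⁴)/D₂, with D₁ = 1/ε₁+1/ε_s−1 = 2.775, D₂ = 1/ε_s+1/ε₂−1 = 2.796.
Solve for T_s⁴: T_s⁴ = (D₂·T₁⁴ + D₁·T₂⁴)/(D₁+D₂) = 6.079×10¹⁰ K⁴.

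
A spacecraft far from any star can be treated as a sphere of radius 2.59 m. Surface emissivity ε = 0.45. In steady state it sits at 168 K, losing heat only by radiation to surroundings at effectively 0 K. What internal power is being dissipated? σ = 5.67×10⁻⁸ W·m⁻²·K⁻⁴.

P ≈ 1710 W

Steady state: P = εσA T⁴.
A = 4πr² = 84.30 m²; T⁴ = (168)⁴ = 7.966×10⁸ K⁴.
P = 0.45 × 5.67×10⁻⁸ × 84.30 × 7.966×10⁸.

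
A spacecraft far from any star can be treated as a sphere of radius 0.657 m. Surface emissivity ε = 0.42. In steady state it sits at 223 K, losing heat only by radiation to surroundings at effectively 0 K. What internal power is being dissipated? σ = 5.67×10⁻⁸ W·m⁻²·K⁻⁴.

Steady state: P = εσA T⁴.
A = 4πr² = 5.424 m²; T⁴ = (223)⁴ = 2.473×10⁹ K⁴.
P = 0.42 × 5.67×10⁻⁸ × 5.424 × 2.473×10⁹.

P ≈ 319 W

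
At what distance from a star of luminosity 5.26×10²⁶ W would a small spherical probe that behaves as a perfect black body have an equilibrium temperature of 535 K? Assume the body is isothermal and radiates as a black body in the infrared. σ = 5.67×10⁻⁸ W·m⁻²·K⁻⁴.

For an isothermal black-emitting sphere, (1−a)S·πr² = σ·4πr²·T⁴ ⇒ S = 4σT⁴/(1−a).
S = 4·5.67×10⁻⁸·(535)⁴/1.00 = 18580 W/m².
Flux falls as S = L/(4πd²), so d = √(L/(4πS)) = √(5.26×10²⁶/(4π·18580)).

d ≈ 4.75×10¹⁰ m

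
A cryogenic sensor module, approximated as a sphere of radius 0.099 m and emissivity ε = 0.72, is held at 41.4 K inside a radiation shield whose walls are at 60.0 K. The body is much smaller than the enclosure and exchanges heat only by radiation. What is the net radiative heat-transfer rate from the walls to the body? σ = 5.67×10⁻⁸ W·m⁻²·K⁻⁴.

For a small grey body in a large enclosure: P_net = εσA(T_body⁴ − T_wall⁴).
A = 4πr² = 0.1232 m²; T_body⁴ − T_wall⁴ = 2.938×10⁶ − 1.296×10⁷ = -1.002×10⁷ K⁴.
|P_net| = 0.72·5.67×10⁻⁸·0.1232·1.002×10⁷.

P_net ≈ 0.0504 W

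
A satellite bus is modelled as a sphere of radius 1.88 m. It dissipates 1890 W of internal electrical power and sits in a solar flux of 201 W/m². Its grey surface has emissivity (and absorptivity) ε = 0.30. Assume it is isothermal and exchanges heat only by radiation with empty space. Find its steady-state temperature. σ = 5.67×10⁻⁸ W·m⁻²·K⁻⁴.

At steady state, absorbed solar power + internal power = radiated power.
Absorbed: α·S·A_cross = 0.30·201·11.10 = 669.5 W (cross-section πr²).
Total input = 669.5 + 1890 = 2560 W.
Radiated: εσ·A_surf·T⁴ with A_surf = 4πr² = 44.41 m².
T⁴ = 2560/(0.30·5.67×10⁻⁸·44.41) = 3.388×10⁹ K⁴.

T ≈ 241 K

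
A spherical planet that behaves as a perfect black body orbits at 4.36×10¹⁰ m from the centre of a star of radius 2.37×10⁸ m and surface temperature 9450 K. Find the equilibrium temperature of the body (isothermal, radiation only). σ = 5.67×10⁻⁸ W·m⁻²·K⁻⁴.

The star's surface emits σT_*⁴; at distance d the flux is S = σT_*⁴(R_*/d)².
S = 5.67×10⁻⁸·(9450)⁴·(2.37×10⁸/4.36×10¹⁰)² = 13360 W/m².
For an isothermal sphere T⁴ = (1−a)S/(4σ) = 5.891×10¹⁰ K⁴.

T ≈ 493 K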